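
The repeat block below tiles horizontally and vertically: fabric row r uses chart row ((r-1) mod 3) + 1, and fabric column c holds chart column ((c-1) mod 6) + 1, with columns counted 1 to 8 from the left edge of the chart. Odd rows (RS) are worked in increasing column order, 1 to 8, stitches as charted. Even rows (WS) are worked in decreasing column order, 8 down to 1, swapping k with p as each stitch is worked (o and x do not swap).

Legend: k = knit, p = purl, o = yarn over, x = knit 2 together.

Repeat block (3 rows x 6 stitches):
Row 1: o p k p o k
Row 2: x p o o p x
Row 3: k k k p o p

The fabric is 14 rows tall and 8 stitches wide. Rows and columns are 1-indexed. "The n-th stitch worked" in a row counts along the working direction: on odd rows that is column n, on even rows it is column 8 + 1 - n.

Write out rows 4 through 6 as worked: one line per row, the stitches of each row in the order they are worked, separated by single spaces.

Row 4: chart row 1, WS - tiled (columns 1-8): o p k p o k o p; work from column 8 back to 1 with k<->p swapped.
Row 5: chart row 2, RS - tile across columns 1-8 and work as-is.
Row 6: chart row 3, WS - tiled (columns 1-8): k k k p o p k k; work from column 8 back to 1 with k<->p swapped.

Rows as worked:
k o p o k p k o
x p o o p x x p
p p k o k p p p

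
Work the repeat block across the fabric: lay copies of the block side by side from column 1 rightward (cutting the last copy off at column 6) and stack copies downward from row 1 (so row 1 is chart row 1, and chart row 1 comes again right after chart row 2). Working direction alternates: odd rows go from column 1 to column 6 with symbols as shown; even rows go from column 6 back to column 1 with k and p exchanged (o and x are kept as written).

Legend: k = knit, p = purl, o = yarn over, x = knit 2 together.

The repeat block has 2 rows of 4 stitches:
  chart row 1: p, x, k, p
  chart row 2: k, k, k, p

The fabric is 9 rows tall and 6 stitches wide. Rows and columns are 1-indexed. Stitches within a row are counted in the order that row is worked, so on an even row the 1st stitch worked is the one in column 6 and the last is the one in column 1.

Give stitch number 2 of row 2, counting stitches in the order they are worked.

Stitch:
p

Derivation:
For row 2: chart row = ((2-1) mod 2) + 1 = 2; this is a WS (even) row.
Chart row 2 tiled across columns 1-6: k k k p k k
Wrong side: read the tiled row from column 6 down to 1 and exchange k with p (leave o, x).
Row 2 as worked: p p k p p p
Stitch 2 in working order -> p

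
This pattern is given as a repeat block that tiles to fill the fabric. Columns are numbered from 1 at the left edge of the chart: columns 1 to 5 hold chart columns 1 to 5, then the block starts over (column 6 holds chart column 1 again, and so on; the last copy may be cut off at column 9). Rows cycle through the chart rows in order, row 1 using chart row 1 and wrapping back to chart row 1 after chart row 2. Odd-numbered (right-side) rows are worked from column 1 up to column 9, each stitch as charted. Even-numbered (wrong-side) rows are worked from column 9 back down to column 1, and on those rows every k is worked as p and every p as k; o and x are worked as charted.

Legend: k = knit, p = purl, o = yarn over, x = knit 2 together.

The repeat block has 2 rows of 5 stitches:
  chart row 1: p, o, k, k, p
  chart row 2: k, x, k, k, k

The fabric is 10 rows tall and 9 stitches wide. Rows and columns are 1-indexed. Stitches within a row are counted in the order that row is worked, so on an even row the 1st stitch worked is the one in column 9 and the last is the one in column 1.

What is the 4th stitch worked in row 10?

For row 10: chart row = ((10-1) mod 2) + 1 = 2; this is a WS (even) row.
Chart row 2 tiled across columns 1-9: k x k k k k x k k
Wrong side: read the tiled row from column 9 down to 1 and exchange k with p (leave o, x).
Row 10 as worked: p p x p p p p x p
The 4th stitch worked is p.

Result:
p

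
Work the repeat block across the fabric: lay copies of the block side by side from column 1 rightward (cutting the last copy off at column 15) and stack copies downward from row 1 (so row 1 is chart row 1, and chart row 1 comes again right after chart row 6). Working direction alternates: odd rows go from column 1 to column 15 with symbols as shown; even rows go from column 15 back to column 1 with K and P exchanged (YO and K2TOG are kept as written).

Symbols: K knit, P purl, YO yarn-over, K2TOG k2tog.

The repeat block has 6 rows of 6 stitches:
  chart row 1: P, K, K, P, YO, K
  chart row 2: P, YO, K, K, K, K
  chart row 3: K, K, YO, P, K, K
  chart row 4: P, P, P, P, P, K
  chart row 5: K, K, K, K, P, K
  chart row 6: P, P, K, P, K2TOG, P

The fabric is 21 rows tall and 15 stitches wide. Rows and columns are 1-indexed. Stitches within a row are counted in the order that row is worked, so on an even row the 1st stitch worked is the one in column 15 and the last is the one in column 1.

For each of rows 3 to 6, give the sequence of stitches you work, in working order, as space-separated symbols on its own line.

Row 3: chart row 3, RS - tile across columns 1-15 and work as-is.
Row 4: chart row 4, WS - tiled (columns 1-15): P P P P P K P P P P P K P P P; work from column 15 back to 1 with K<->P swapped.
Row 5: chart row 5, RS - tile across columns 1-15 and work as-is.
Row 6: chart row 6, WS - tiled (columns 1-15): P P K P K2TOG P P P K P K2TOG P P P K; work from column 15 back to 1 with K<->P swapped.

Rows as worked:
K K YO P K K K K YO P K K K K YO
K K K P K K K K K P K K K K K
K K K K P K K K K K P K K K K
P K K K K2TOG K P K K K K2TOG K P K K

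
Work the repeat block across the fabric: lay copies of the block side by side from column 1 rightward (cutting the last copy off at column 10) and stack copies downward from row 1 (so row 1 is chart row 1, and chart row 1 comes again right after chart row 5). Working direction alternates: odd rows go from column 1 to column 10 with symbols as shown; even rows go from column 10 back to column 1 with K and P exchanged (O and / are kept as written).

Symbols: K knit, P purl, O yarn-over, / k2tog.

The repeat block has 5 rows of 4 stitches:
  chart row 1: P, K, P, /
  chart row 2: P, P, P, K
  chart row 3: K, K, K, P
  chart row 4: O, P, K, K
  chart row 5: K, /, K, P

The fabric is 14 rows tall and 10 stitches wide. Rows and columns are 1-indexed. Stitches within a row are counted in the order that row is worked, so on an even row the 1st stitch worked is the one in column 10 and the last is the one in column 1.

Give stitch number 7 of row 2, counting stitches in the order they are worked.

Row 2: (2-1) mod 5 = 1, so use chart row 2. Even row -> WS.
Chart row 2 tiled across columns 1-10: P P P K P P P K P P
WS: work from column 10 back to column 1 (reverse the tiled row), swapping K<->P (O and / unchanged).
Row 2 as worked: K K P K K K P K K K
Stitch 7 in working order -> P

Stitch:
P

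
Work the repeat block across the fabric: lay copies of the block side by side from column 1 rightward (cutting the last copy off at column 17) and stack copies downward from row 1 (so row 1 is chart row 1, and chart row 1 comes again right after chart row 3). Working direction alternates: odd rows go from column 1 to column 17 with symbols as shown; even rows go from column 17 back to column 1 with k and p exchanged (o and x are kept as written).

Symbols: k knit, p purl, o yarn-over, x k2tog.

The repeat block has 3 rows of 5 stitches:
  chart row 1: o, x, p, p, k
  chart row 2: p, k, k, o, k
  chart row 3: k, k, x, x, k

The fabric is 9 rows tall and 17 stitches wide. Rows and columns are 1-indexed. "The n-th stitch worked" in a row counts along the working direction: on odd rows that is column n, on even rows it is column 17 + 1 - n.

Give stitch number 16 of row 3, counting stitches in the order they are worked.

Row 3 uses chart row ((3-1) mod 3)+1 = 3. Row 3 is odd, so RS.
Chart row 3 tiled across columns 1-17: k k x x k k k x x k k k x x k k k
RS row: no reversal, no swap; stitch n worked = column n.
The 16th stitch worked is k.

Result:
k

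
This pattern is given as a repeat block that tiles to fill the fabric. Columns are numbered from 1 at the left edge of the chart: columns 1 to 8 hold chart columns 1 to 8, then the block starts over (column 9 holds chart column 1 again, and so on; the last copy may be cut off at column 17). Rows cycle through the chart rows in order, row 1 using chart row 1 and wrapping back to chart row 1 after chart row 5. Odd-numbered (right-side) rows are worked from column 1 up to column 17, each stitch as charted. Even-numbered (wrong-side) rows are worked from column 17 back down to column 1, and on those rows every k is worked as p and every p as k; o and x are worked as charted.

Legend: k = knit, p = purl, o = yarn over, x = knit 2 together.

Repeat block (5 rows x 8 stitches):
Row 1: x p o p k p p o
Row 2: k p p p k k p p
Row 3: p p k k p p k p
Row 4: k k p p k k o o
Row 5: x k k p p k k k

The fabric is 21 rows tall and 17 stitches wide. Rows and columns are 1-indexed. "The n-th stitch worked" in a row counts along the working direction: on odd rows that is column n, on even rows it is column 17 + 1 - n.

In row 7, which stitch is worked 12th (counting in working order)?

== STITCH ==
p

Derivation:
Row 7 uses chart row ((7-1) mod 5)+1 = 2. Row 7 is odd, so RS.
Chart row 2 tiled across columns 1-17: k p p p k k p p k p p p k k p p k
RS row: no reversal, no swap; stitch n worked = column n.
Counting 12 along the worked row gives p.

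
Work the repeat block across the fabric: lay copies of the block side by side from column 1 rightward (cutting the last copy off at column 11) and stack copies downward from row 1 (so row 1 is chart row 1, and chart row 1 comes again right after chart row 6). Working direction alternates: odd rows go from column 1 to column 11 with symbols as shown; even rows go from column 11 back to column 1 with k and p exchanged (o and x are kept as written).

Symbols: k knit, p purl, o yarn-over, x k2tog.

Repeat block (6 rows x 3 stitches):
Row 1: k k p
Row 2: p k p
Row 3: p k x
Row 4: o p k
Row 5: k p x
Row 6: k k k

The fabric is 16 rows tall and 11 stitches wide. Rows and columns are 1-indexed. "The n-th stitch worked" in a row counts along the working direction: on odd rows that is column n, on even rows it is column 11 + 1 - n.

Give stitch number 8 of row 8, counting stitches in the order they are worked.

Result:
k

Derivation:
Row 8: (8-1) mod 6 = 1, so use chart row 2. Even row -> WS.
Chart row 2 tiled across columns 1-11: p k p p k p p k p p k
Wrong side: read the tiled row from column 11 down to 1 and exchange k with p (leave o, x).
Row 8 as worked: p k k p k k p k k p k
Counting 8 along the worked row gives k.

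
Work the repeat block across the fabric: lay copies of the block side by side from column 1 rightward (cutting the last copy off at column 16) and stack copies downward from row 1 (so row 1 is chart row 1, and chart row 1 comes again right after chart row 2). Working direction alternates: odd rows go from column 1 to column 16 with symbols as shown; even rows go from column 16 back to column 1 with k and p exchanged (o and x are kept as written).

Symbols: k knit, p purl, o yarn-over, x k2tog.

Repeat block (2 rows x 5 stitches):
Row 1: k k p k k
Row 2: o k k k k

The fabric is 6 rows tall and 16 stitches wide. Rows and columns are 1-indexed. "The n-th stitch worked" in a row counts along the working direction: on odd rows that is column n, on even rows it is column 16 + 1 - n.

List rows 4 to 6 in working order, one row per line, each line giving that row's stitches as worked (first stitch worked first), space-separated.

== ROWS AS WORKED ==
o p p p p o p p p p o p p p p o
k k p k k k k p k k k k p k k k
o p p p p o p p p p o p p p p o

Derivation:
Row 4: chart row 2, WS - tiled (columns 1-16): o k k k k o k k k k o k k k k o; work from column 16 back to 1 with k<->p swapped.
Row 5: chart row 1, RS - tile across columns 1-16 and work as-is.
Row 6: chart row 2, WS - tiled (columns 1-16): o k k k k o k k k k o k k k k o; work from column 16 back to 1 with k<->p swapped.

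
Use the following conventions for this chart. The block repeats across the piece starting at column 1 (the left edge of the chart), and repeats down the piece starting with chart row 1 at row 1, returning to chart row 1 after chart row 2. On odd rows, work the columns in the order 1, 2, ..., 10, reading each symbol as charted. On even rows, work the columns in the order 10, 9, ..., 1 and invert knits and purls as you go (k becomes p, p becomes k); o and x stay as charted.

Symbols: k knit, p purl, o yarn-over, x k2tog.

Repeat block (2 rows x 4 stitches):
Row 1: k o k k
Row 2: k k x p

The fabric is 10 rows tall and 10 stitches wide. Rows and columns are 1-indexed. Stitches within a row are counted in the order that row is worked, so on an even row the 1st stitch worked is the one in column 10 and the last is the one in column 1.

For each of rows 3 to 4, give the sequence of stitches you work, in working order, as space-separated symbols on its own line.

== ROWS AS WORKED ==
k o k k k o k k k o
p p k x p p k x p p

Derivation:
Row 3: chart row 1, RS - tile across columns 1-10 and work as-is.
Row 4: chart row 2, WS - tiled (columns 1-10): k k x p k k x p k k; work from column 10 back to 1 with k<->p swapped.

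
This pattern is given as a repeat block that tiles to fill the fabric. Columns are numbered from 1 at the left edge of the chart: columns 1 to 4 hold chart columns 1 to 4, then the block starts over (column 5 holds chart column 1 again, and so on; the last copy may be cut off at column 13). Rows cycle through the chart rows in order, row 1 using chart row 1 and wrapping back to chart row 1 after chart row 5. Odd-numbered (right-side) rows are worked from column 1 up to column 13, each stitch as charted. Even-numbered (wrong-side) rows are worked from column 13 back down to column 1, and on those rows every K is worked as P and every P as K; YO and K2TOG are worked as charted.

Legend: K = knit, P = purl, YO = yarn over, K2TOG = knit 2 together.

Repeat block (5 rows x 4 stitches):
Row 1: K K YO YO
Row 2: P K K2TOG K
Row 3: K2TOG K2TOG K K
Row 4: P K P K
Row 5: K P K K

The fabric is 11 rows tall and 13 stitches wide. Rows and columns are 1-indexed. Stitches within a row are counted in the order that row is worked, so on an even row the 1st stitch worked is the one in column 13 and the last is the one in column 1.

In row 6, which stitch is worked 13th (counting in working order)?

== STITCH ==
P

Derivation:
For row 6: chart row = ((6-1) mod 5) + 1 = 1; this is a WS (even) row.
Chart row 1 tiled across columns 1-13: K K YO YO K K YO YO K K YO YO K
Wrong side: read the tiled row from column 13 down to 1 and exchange K with P (leave YO, K2TOG).
Row 6 as worked: P YO YO P P YO YO P P YO YO P P
The 13th stitch worked is P.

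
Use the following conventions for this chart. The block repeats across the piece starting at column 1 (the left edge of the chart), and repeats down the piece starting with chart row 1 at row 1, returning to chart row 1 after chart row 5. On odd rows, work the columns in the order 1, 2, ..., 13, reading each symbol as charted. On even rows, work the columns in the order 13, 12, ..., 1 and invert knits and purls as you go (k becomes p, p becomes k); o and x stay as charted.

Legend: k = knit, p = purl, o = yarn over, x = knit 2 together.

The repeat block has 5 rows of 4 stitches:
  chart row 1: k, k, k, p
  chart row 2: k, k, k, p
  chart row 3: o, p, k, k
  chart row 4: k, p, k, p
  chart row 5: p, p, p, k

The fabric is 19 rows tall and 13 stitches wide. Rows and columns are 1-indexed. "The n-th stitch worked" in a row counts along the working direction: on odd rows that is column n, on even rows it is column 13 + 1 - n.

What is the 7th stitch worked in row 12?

Result:
p

Derivation:
Row 12: (12-1) mod 5 = 1, so use chart row 2. Even row -> WS.
Chart row 2 tiled across columns 1-13: k k k p k k k p k k k p k
WS row: flip the tiled sequence (start at column 13) and apply k<->p; o and x stay.
Row 12 as worked: p k p p p k p p p k p p p
Stitch 7 in working order -> p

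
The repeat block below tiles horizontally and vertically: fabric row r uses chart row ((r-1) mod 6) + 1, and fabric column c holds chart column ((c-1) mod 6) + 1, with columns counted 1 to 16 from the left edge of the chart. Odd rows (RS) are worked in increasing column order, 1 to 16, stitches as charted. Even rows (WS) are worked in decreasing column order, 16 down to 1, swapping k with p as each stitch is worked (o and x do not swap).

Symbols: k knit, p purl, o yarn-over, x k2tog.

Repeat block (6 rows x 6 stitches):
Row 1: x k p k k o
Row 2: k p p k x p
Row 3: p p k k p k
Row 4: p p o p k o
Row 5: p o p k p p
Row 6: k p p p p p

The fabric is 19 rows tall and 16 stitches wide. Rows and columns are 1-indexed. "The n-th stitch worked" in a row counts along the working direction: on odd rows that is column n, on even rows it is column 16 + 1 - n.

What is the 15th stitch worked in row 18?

Row 18 uses chart row ((18-1) mod 6)+1 = 6. Row 18 is even, so WS.
Chart row 6 tiled across columns 1-16: k p p p p p k p p p p p k p p p
Wrong side: read the tiled row from column 16 down to 1 and exchange k with p (leave o, x).
Row 18 as worked: k k k p k k k k k p k k k k k p
Stitch 15 in working order -> k

== STITCH ==
k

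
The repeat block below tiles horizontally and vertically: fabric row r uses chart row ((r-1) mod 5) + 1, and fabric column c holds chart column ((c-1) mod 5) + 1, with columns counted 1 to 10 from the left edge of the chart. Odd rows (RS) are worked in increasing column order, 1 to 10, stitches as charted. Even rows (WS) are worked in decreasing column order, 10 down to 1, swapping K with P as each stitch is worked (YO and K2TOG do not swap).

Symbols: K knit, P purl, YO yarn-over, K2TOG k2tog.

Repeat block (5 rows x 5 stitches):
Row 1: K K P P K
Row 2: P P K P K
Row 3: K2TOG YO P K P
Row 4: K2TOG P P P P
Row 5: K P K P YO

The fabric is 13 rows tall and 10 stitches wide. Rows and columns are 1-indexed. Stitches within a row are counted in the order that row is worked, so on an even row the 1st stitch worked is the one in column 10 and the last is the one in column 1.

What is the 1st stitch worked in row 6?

For row 6: chart row = ((6-1) mod 5) + 1 = 1; this is a WS (even) row.
Chart row 1 tiled across columns 1-10: K K P P K K K P P K
WS: work from column 10 back to column 1 (reverse the tiled row), swapping K<->P (YO and K2TOG unchanged).
Row 6 as worked: P K K P P P K K P P
The 1st stitch worked is P.

== STITCH ==
P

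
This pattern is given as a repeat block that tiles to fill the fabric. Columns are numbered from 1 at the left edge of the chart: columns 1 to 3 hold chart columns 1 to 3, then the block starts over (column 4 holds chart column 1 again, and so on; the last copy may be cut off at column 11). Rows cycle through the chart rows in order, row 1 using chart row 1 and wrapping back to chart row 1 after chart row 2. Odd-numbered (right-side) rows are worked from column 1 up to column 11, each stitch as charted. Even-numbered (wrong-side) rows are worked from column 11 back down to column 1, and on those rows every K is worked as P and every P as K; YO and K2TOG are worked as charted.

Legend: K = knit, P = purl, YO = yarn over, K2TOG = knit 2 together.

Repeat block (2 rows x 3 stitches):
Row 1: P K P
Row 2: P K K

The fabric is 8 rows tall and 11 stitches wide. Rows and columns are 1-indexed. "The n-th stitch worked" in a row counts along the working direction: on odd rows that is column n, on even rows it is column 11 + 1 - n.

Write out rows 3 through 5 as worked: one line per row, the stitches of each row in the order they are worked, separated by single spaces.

Row 3: chart row 1, RS - tile across columns 1-11 and work as-is.
Row 4: chart row 2, WS - tiled (columns 1-11): P K K P K K P K K P K; work from column 11 back to 1 with K<->P swapped.
Row 5: chart row 1, RS - tile across columns 1-11 and work as-is.

== ROWS AS WORKED ==
P K P P K P P K P P K
P K P P K P P K P P K
P K P P K P P K P P K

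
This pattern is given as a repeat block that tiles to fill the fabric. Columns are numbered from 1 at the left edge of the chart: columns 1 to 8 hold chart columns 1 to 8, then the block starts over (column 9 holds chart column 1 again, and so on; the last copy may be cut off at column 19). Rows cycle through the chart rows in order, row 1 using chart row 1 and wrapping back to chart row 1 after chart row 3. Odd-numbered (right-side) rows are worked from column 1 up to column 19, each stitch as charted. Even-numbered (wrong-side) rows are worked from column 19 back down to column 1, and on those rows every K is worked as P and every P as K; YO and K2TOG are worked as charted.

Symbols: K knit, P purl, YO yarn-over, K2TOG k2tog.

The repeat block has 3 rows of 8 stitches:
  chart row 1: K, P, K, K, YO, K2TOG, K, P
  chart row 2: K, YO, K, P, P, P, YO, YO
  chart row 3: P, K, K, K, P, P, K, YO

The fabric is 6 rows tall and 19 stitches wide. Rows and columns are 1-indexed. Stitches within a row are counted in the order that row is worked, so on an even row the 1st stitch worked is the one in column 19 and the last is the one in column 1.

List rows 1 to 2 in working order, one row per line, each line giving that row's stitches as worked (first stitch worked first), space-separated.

Rows as worked:
K P K K YO K2TOG K P K P K K YO K2TOG K P K P K
P YO P YO YO K K K P YO P YO YO K K K P YO P

Derivation:
Row 1: chart row 1, RS - tile across columns 1-19 and work as-is.
Row 2: chart row 2, WS - tiled (columns 1-19): K YO K P P P YO YO K YO K P P P YO YO K YO K; work from column 19 back to 1 with K<->P swapped.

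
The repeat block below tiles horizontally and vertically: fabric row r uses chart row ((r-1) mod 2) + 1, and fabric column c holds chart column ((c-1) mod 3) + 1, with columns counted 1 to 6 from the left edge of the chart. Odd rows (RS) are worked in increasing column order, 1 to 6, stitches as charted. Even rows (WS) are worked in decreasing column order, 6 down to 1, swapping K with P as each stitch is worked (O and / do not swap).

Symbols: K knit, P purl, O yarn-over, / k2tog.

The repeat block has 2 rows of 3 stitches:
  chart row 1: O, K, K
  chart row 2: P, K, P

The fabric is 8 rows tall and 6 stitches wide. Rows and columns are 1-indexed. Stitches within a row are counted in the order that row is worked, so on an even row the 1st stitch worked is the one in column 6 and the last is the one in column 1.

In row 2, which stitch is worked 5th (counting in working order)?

Row 2 uses chart row ((2-1) mod 2)+1 = 2. Row 2 is even, so WS.
Chart row 2 tiled across columns 1-6: P K P P K P
WS: work from column 6 back to column 1 (reverse the tiled row), swapping K<->P (O and / unchanged).
Row 2 as worked: K P K K P K
Counting 5 along the worked row gives P.

== STITCH ==
P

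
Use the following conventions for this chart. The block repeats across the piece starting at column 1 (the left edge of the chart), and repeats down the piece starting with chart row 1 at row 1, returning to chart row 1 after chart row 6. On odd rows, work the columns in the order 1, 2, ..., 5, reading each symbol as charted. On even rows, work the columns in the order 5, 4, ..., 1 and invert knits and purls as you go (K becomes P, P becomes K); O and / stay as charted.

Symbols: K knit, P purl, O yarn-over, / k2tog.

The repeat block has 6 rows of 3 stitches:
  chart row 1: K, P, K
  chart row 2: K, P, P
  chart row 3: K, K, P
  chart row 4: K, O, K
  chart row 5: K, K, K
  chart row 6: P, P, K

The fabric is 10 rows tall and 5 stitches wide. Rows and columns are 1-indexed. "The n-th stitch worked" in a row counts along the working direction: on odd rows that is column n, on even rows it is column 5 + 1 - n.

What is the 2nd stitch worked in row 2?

Result:
P

Derivation:
Row 2 uses chart row ((2-1) mod 6)+1 = 2. Row 2 is even, so WS.
Chart row 2 tiled across columns 1-5: K P P K P
WS: work from column 5 back to column 1 (reverse the tiled row), swapping K<->P (O and / unchanged).
Row 2 as worked: K P K K P
Stitch 2 in working order -> P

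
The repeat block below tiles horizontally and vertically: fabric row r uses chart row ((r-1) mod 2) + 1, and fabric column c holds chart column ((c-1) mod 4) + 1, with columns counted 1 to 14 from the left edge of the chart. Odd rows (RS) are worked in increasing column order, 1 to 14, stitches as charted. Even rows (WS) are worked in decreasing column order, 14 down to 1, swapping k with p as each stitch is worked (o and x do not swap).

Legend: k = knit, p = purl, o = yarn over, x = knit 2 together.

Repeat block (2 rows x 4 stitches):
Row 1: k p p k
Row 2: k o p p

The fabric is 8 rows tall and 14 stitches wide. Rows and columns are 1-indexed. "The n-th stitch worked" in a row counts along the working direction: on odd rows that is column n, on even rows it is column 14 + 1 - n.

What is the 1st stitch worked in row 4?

Row 4 uses chart row ((4-1) mod 2)+1 = 2. Row 4 is even, so WS.
Chart row 2 tiled across columns 1-14: k o p p k o p p k o p p k o
Wrong side: read the tiled row from column 14 down to 1 and exchange k with p (leave o, x).
Row 4 as worked: o p k k o p k k o p k k o p
The 1st stitch worked is o.

Stitch:
o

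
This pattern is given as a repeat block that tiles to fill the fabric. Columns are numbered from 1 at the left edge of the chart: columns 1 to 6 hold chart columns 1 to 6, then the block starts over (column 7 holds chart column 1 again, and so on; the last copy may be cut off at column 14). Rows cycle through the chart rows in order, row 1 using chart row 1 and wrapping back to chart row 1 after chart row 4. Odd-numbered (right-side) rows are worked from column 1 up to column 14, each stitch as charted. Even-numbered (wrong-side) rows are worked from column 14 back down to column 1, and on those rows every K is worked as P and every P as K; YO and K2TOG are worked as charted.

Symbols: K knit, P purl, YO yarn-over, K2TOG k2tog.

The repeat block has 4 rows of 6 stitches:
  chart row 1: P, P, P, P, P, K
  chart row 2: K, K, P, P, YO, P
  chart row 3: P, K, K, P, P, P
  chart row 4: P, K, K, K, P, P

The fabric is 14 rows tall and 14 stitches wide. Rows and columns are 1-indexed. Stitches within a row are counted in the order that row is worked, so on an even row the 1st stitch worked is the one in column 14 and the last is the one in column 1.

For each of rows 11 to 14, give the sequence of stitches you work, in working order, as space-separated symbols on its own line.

Row 11: chart row 3, RS - tile across columns 1-14 and work as-is.
Row 12: chart row 4, WS - tiled (columns 1-14): P K K K P P P K K K P P P K; work from column 14 back to 1 with K<->P swapped.
Row 13: chart row 1, RS - tile across columns 1-14 and work as-is.
Row 14: chart row 2, WS - tiled (columns 1-14): K K P P YO P K K P P YO P K K; work from column 14 back to 1 with K<->P swapped.

== ROWS AS WORKED ==
P K K P P P P K K P P P P K
P K K K P P P K K K P P P K
P P P P P K P P P P P K P P
P P K YO K K P P K YO K K P P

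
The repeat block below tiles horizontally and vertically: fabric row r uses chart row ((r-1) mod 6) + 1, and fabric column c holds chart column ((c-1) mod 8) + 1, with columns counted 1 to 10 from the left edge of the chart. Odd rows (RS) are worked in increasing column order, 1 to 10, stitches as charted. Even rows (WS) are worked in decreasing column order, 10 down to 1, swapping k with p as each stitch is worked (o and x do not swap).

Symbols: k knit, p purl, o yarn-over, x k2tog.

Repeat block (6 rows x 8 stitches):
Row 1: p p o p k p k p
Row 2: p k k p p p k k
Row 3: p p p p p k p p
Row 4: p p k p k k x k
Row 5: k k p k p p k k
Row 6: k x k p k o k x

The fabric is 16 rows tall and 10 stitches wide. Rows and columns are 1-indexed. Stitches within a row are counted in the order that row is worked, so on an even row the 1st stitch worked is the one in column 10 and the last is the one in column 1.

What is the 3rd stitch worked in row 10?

Stitch:
p

Derivation:
Row 10: (10-1) mod 6 = 3, so use chart row 4. Even row -> WS.
Chart row 4 tiled across columns 1-10: p p k p k k x k p p
WS: work from column 10 back to column 1 (reverse the tiled row), swapping k<->p (o and x unchanged).
Row 10 as worked: k k p x p p k p k k
The 3rd stitch worked is p.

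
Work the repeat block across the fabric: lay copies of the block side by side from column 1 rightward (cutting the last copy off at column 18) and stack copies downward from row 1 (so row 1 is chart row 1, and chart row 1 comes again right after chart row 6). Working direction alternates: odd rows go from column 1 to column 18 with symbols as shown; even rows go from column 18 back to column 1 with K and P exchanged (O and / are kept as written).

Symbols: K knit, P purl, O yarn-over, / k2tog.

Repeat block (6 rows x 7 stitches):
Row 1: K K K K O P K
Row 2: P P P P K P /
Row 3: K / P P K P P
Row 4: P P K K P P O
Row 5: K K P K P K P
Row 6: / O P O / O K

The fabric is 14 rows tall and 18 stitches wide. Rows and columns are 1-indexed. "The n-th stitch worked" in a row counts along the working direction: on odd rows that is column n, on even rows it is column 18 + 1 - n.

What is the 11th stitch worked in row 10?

== STITCH ==
K

Derivation:
For row 10: chart row = ((10-1) mod 6) + 1 = 4; this is a WS (even) row.
Chart row 4 tiled across columns 1-18: P P K K P P O P P K K P P O P P K K
WS row: flip the tiled sequence (start at column 18) and apply K<->P; O and / stay.
Row 10 as worked: P P K K O K K P P K K O K K P P K K
Stitch 11 in working order -> K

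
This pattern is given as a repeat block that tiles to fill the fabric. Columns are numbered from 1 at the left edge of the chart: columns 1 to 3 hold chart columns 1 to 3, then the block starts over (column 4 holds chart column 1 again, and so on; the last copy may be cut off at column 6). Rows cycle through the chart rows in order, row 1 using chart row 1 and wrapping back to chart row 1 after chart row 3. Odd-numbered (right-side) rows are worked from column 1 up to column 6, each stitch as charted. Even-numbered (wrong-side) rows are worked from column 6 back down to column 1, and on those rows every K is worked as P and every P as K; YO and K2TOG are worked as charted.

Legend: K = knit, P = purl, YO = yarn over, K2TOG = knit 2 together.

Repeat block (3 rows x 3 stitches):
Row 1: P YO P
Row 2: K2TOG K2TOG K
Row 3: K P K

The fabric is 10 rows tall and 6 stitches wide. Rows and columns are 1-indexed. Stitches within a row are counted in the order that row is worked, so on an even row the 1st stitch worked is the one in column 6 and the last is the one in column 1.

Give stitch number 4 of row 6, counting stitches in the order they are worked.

For row 6: chart row = ((6-1) mod 3) + 1 = 3; this is a WS (even) row.
Chart row 3 tiled across columns 1-6: K P K K P K
WS: work from column 6 back to column 1 (reverse the tiled row), swapping K<->P (YO and K2TOG unchanged).
Row 6 as worked: P K P P K P
Counting 4 along the worked row gives P.

Result:
P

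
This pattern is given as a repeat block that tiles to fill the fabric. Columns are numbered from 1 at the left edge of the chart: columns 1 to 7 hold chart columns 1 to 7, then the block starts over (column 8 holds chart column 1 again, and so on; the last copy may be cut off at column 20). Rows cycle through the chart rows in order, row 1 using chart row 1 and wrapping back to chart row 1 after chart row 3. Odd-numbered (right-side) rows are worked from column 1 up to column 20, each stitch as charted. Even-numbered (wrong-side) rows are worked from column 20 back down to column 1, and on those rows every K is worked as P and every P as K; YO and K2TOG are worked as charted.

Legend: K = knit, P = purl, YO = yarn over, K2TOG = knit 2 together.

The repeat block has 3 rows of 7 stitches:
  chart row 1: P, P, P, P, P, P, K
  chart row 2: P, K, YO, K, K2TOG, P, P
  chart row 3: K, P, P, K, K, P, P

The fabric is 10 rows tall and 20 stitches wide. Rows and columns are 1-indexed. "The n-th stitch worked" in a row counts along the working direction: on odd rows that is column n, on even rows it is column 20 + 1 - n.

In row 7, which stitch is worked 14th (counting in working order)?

For row 7: chart row = ((7-1) mod 3) + 1 = 1; this is a RS (odd) row.
Chart row 1 tiled across columns 1-20: P P P P P P K P P P P P P K P P P P P P
RS row: no reversal, no swap; stitch n worked = column n.
Counting 14 along the worked row gives K.

Result:
K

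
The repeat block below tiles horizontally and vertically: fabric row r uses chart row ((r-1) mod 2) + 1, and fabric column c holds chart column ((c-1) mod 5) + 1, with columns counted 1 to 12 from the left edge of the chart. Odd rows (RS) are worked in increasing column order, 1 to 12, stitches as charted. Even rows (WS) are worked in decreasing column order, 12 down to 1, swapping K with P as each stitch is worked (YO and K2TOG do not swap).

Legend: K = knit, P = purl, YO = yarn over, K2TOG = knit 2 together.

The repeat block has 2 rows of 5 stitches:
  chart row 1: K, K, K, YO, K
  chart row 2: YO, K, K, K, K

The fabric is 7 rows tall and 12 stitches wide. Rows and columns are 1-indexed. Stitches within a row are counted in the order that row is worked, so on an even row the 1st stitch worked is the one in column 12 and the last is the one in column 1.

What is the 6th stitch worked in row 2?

For row 2: chart row = ((2-1) mod 2) + 1 = 2; this is a WS (even) row.
Chart row 2 tiled across columns 1-12: YO K K K K YO K K K K YO K
Wrong side: read the tiled row from column 12 down to 1 and exchange K with P (leave YO, K2TOG).
Row 2 as worked: P YO P P P P YO P P P P YO
Counting 6 along the worked row gives P.

Stitch:
P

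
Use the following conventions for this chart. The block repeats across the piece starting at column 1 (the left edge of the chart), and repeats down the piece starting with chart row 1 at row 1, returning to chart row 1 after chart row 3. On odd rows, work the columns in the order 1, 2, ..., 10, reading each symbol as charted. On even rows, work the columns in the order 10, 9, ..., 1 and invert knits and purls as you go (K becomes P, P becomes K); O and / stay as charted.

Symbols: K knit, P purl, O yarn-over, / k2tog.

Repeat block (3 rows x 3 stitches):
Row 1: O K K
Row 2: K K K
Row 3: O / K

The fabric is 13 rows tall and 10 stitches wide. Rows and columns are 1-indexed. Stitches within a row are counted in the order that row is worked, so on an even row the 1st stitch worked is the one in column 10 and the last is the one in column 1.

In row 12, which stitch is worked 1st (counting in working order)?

== STITCH ==
O

Derivation:
For row 12: chart row = ((12-1) mod 3) + 1 = 3; this is a WS (even) row.
Chart row 3 tiled across columns 1-10: O / K O / K O / K O
WS row: flip the tiled sequence (start at column 10) and apply K<->P; O and / stay.
Row 12 as worked: O P / O P / O P / O
Counting 1 along the worked row gives O.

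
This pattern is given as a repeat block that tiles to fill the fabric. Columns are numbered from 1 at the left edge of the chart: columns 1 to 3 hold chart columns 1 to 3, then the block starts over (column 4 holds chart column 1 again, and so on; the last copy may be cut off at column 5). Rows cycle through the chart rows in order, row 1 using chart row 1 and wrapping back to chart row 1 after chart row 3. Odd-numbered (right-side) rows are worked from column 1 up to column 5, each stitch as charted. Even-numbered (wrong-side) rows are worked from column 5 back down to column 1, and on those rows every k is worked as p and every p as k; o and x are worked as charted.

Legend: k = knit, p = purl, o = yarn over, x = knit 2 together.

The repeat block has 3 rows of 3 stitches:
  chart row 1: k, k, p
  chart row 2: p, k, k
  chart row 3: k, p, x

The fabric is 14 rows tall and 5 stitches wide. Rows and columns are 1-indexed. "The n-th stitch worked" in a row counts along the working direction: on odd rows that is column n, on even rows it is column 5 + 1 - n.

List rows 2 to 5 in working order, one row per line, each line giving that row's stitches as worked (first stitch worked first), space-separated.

Row 2: chart row 2, WS - tiled (columns 1-5): p k k p k; work from column 5 back to 1 with k<->p swapped.
Row 3: chart row 3, RS - tile across columns 1-5 and work as-is.
Row 4: chart row 1, WS - tiled (columns 1-5): k k p k k; work from column 5 back to 1 with k<->p swapped.
Row 5: chart row 2, RS - tile across columns 1-5 and work as-is.

== ROWS AS WORKED ==
p k p p k
k p x k p
p p k p p
p k k p k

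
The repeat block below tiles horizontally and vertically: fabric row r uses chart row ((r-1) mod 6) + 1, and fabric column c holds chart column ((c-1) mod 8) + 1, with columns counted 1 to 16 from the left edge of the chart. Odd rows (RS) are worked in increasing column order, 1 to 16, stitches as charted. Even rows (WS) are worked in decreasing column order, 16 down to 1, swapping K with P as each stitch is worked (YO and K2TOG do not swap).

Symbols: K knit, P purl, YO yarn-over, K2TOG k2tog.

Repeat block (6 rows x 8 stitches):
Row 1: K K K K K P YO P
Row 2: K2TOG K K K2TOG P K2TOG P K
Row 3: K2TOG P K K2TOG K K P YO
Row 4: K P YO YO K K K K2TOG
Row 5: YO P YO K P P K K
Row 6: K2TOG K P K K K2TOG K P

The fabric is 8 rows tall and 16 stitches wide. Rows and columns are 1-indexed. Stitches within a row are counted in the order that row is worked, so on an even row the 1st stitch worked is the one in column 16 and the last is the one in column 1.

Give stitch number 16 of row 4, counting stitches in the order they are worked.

Row 4: (4-1) mod 6 = 3, so use chart row 4. Even row -> WS.
Chart row 4 tiled across columns 1-16: K P YO YO K K K K2TOG K P YO YO K K K K2TOG
WS row: flip the tiled sequence (start at column 16) and apply K<->P; YO and K2TOG stay.
Row 4 as worked: K2TOG P P P YO YO K P K2TOG P P P YO YO K P
The 16th stitch worked is P.

Result:
P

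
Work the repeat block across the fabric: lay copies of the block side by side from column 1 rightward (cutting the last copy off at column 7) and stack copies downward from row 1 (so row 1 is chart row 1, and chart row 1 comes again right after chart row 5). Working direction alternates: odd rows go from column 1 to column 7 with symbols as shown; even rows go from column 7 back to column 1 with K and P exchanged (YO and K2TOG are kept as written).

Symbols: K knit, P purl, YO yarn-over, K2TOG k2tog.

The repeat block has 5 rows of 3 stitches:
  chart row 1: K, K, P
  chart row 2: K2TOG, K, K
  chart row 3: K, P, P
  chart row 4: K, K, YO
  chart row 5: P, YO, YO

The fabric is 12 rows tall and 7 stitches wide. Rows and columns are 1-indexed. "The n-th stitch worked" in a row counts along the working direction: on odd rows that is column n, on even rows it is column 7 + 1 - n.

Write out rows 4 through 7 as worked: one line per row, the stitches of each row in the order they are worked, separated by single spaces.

Result:
P YO P P YO P P
P YO YO P YO YO P
P K P P K P P
K2TOG K K K2TOG K K K2TOG

Derivation:
Row 4: chart row 4, WS - tiled (columns 1-7): K K YO K K YO K; work from column 7 back to 1 with K<->P swapped.
Row 5: chart row 5, RS - tile across columns 1-7 and work as-is.
Row 6: chart row 1, WS - tiled (columns 1-7): K K P K K P K; work from column 7 back to 1 with K<->P swapped.
Row 7: chart row 2, RS - tile across columns 1-7 and work as-is.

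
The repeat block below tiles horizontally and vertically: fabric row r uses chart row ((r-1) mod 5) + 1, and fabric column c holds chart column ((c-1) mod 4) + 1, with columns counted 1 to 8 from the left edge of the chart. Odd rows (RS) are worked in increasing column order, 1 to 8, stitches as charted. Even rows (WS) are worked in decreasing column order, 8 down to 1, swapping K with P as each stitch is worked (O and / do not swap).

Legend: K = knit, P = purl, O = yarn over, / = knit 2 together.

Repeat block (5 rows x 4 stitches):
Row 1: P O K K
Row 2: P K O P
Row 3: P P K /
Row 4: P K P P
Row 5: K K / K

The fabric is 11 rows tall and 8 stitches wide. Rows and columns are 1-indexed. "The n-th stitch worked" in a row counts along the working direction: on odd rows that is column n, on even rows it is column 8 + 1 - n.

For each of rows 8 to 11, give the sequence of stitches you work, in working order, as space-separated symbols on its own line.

Result:
/ P K K / P K K
P K P P P K P P
P / P P P / P P
P O K K P O K K

Derivation:
Row 8: chart row 3, WS - tiled (columns 1-8): P P K / P P K /; work from column 8 back to 1 with K<->P swapped.
Row 9: chart row 4, RS - tile across columns 1-8 and work as-is.
Row 10: chart row 5, WS - tiled (columns 1-8): K K / K K K / K; work from column 8 back to 1 with K<->P swapped.
Row 11: chart row 1, RS - tile across columns 1-8 and work as-is.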